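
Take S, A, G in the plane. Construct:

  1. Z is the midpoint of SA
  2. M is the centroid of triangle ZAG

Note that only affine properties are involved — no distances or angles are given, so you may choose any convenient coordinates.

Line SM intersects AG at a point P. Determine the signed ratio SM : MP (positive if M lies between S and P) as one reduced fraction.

SM:MP = 5

Work in coordinates with S = (0, 0), A = (1, 0), G = (0, 1).
1. Z is the midpoint of SA ⇒ Z = (1/2, 0)
2. M is the centroid of triangle ZAG ⇒ M = (1/2, 1/3)
line SM meets AG at P = (3/5, 2/5)
M = S + t·(P−S) with t = 5/6, so SM:MP = 5/6:1/6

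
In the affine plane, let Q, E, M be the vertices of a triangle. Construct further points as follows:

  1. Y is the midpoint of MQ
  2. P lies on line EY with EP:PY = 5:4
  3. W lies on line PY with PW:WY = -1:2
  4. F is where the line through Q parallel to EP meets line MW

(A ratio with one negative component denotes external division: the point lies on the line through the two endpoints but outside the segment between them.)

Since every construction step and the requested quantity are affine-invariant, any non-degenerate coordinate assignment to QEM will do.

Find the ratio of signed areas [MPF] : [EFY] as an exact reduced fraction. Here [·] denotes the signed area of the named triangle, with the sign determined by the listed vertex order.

Work in coordinates with Q = (0, 0), E = (1, 0), M = (0, 1).
1. Y is the midpoint of MQ ⇒ Y = (0, 1/2)
2. P lies on line EY with EP:PY = 5:4 ⇒ P = (4/9, 5/18)
3. W lies on line PY with PW:WY = -1:2 ⇒ W = (8/9, 1/18)
4. F is where the line through Q parallel to EP meets line MW ⇒ F = (16/9, -8/9)
2·[MPF] = 4/9, 2·[EFY] = -1/2
[MPF]:[EFY] = 4/9:-1/2 = -8/9

[MPF]:[EFY] = -8/9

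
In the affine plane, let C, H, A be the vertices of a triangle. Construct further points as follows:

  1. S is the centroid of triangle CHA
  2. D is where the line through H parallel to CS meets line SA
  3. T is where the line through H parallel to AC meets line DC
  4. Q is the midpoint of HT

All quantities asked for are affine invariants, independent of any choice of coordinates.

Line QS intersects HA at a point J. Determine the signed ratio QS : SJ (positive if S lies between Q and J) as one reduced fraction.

QS:SJ = -1/4

Work in coordinates with C = (0, 0), H = (1, 0), A = (0, 1).
1. S is the centroid of triangle CHA ⇒ S = (1/3, 1/3)
2. D is where the line through H parallel to CS meets line SA ⇒ D = (2/3, -1/3)
3. T is where the line through H parallel to AC meets line DC ⇒ T = (1, -1/2)
4. Q is the midpoint of HT ⇒ Q = (1, -1/4)
line QS meets HA at J = (3, -2)
S = Q + t·(J−Q) with t = -1/3, so QS:SJ = -1/3:4/3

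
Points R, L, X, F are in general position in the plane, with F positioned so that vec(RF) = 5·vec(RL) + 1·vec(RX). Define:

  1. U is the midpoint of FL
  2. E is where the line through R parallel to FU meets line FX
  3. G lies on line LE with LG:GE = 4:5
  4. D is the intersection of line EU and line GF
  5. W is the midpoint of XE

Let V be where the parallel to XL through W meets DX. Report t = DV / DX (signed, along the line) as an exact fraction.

Assign R = (0, 0), L = (1, 0), X = (0, 1), F = (5, 1) — the answer is frame-independent, so this choice is without loss of generality.
1. U is the midpoint of FL ⇒ U = (3, 1/2)
2. E is where the line through R parallel to FU meets line FX ⇒ E = (4, 1)
3. G lies on line LE with LG:GE = 4:5 ⇒ G = (7/3, 4/9)
4. D is the intersection of line EU and line GF ⇒ D = (23/7, 9/14)
5. W is the midpoint of XE ⇒ W = (2, 1)
through W parallel to XL: direction (1, -1); meets DX at V = (92/41, 31/41)
V = D + t·(X−D) with t = 13/41

t = 13/41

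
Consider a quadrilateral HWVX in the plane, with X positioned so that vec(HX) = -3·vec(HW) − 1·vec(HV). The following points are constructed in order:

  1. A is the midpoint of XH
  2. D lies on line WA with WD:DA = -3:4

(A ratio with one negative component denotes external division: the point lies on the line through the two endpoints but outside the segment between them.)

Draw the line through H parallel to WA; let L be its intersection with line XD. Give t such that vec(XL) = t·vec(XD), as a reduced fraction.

Choose coordinates H = (0, 0), W = (1, 0), V = (0, 1), X = (-3, -1).
1. A is the midpoint of XH ⇒ A = (-3/2, -1/2)
2. D lies on line WA with WD:DA = -3:4 ⇒ D = (17/2, 3/2)
through H parallel to WA: direction (-5/2, -1/2); meets XD at L = (20, 4)
L = X + t·(D−X) with t = 2

t = 2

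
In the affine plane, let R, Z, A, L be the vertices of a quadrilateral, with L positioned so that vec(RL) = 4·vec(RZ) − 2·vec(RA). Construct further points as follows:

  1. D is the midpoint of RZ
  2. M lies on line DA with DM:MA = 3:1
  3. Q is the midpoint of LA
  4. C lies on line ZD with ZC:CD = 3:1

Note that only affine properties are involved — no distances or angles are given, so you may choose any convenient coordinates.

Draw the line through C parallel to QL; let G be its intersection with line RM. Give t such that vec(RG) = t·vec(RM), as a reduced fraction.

t = 5/9

Assign R = (0, 0), Z = (1, 0), A = (0, 1), L = (4, -2) — the answer is frame-independent, so this choice is without loss of generality.
1. D is the midpoint of RZ ⇒ D = (1/2, 0)
2. M lies on line DA with DM:MA = 3:1 ⇒ M = (1/8, 3/4)
3. Q is the midpoint of LA ⇒ Q = (2, -1/2)
4. C lies on line ZD with ZC:CD = 3:1 ⇒ C = (5/8, 0)
through C parallel to QL: direction (2, -3/2); meets RM at G = (5/72, 5/12)
G = R + t·(M−R) with t = 5/9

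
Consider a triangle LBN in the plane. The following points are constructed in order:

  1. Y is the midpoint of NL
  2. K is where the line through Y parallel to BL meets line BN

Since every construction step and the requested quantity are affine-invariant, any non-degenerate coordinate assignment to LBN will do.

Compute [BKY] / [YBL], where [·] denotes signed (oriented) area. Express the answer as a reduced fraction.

[BKY]:[YBL] = -1/2

Work in coordinates with L = (0, 0), B = (1, 0), N = (0, 1).
1. Y is the midpoint of NL ⇒ Y = (0, 1/2)
2. K is where the line through Y parallel to BL meets line BN ⇒ K = (1/2, 1/2)
2·[BKY] = 1/4, 2·[YBL] = -1/2
[BKY]:[YBL] = 1/4:-1/2 = -1/2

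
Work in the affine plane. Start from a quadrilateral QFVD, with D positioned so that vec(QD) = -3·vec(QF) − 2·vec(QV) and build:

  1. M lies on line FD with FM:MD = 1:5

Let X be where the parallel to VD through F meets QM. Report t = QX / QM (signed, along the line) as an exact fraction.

t = 3/2

Work in coordinates with Q = (0, 0), F = (1, 0), V = (0, 1), D = (-3, -2).
1. M lies on line FD with FM:MD = 1:5 ⇒ M = (1/3, -1/3)
through F parallel to VD: direction (-3, -3); meets QM at X = (1/2, -1/2)
X = Q + t·(M−Q) with t = 3/2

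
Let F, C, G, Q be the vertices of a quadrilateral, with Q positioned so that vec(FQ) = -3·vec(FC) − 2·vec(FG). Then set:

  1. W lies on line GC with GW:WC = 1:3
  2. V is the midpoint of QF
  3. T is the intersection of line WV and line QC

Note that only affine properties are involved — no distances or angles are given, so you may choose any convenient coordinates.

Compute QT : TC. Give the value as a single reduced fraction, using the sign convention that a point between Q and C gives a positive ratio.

Set F = (0, 0), C = (1, 0), G = (0, 1), Q = (-3, -2); any affine frame gives the same invariant.
1. W lies on line GC with GW:WC = 1:3 ⇒ W = (1/4, 3/4)
2. V is the midpoint of QF ⇒ V = (-3/2, -1)
3. T is the intersection of line WV and line QC ⇒ T = (-2, -3/2)
T = Q + t·(C−Q) with t = 1/4, so QT:TC = t:(1−t) = 1/4:3/4

QT:TC = 1/3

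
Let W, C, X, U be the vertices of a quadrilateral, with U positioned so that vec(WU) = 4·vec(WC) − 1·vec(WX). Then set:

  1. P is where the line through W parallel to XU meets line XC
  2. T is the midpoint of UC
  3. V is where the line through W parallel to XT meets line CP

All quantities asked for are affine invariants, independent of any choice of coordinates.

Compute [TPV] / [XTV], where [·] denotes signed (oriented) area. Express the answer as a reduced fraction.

[TPV]:[XTV] = -1/5

Choose coordinates W = (0, 0), C = (1, 0), X = (0, 1), U = (4, -1).
1. P is where the line through W parallel to XU meets line XC ⇒ P = (2, -1)
2. T is the midpoint of UC ⇒ T = (5/2, -1/2)
3. V is where the line through W parallel to XT meets line CP ⇒ V = (5/2, -3/2)
2·[TPV] = 1/2, 2·[XTV] = -5/2
[TPV]:[XTV] = 1/2:-5/2 = -1/5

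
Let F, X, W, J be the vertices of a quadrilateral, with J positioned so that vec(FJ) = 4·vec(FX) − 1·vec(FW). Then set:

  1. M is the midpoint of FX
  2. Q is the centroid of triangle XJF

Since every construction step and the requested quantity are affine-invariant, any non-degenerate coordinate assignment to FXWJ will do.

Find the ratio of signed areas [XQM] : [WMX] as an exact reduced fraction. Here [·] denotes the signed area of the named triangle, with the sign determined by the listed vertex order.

[XQM]:[WMX] = -1/3

Assign F = (0, 0), X = (1, 0), W = (0, 1), J = (4, -1) — the answer is frame-independent, so this choice is without loss of generality.
1. M is the midpoint of FX ⇒ M = (1/2, 0)
2. Q is the centroid of triangle XJF ⇒ Q = (5/3, -1/3)
2·[XQM] = -1/6, 2·[WMX] = 1/2
[XQM]:[WMX] = -1/6:1/2 = -1/3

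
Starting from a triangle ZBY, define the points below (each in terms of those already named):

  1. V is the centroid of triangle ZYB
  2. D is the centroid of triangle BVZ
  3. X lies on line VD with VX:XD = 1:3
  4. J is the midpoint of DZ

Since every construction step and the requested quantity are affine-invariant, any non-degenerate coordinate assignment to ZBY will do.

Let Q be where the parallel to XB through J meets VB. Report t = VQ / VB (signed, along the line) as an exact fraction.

t = 15/2

Set Z = (0, 0), B = (1, 0), Y = (0, 1); any affine frame gives the same invariant.
1. V is the centroid of triangle ZYB ⇒ V = (1/3, 1/3)
2. D is the centroid of triangle BVZ ⇒ D = (4/9, 1/9)
3. X lies on line VD with VX:XD = 1:3 ⇒ X = (13/36, 5/18)
4. J is the midpoint of DZ ⇒ J = (2/9, 1/18)
through J parallel to XB: direction (23/36, -5/18); meets VB at Q = (16/3, -13/6)
Q = V + t·(B−V) with t = 15/2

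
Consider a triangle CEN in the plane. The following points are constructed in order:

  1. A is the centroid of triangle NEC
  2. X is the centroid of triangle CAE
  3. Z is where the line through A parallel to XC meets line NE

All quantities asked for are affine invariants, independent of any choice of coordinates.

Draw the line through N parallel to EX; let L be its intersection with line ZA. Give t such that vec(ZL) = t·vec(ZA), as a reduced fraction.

t = -4

Assign C = (0, 0), E = (1, 0), N = (0, 1) — the answer is frame-independent, so this choice is without loss of generality.
1. A is the centroid of triangle NEC ⇒ A = (1/3, 1/3)
2. X is the centroid of triangle CAE ⇒ X = (4/9, 1/9)
3. Z is where the line through A parallel to XC meets line NE ⇒ Z = (3/5, 2/5)
through N parallel to EX: direction (-5/9, 1/9); meets ZA at L = (5/3, 2/3)
L = Z + t·(A−Z) with t = -4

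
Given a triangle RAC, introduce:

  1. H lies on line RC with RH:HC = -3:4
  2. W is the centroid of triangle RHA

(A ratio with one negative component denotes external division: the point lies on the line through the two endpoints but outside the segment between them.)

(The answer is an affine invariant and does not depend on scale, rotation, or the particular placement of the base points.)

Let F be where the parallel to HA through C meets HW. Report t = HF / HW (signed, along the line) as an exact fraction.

t = 4

Assign R = (0, 0), A = (1, 0), C = (0, 1) — the answer is frame-independent, so this choice is without loss of generality.
1. H lies on line RC with RH:HC = -3:4 ⇒ H = (0, -3)
2. W is the centroid of triangle RHA ⇒ W = (1/3, -1)
through C parallel to HA: direction (1, 3); meets HW at F = (4/3, 5)
F = H + t·(W−H) with t = 4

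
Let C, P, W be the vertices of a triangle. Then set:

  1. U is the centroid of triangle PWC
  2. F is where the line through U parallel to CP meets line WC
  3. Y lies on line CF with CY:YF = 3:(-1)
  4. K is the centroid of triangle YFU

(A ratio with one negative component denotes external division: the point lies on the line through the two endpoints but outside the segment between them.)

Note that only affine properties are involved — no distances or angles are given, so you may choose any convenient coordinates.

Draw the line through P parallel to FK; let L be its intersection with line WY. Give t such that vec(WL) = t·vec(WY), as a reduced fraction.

Assign C = (0, 0), P = (1, 0), W = (0, 1) — the answer is frame-independent, so this choice is without loss of generality.
1. U is the centroid of triangle PWC ⇒ U = (1/3, 1/3)
2. F is where the line through U parallel to CP meets line WC ⇒ F = (0, 1/3)
3. Y lies on line CF with CY:YF = 3:(-1) ⇒ Y = (0, 1/2)
4. K is the centroid of triangle YFU ⇒ K = (1/9, 7/18)
through P parallel to FK: direction (1/9, 1/18); meets WY at L = (0, -1/2)
L = W + t·(Y−W) with t = 3

t = 3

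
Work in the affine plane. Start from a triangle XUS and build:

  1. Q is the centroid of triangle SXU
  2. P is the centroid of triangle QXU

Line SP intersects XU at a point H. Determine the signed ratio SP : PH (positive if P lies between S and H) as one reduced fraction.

SP:PH = 8

Work in coordinates with X = (0, 0), U = (1, 0), S = (0, 1).
1. Q is the centroid of triangle SXU ⇒ Q = (1/3, 1/3)
2. P is the centroid of triangle QXU ⇒ P = (4/9, 1/9)
line SP meets XU at H = (1/2, 0)
P = S + t·(H−S) with t = 8/9, so SP:PH = 8/9:1/9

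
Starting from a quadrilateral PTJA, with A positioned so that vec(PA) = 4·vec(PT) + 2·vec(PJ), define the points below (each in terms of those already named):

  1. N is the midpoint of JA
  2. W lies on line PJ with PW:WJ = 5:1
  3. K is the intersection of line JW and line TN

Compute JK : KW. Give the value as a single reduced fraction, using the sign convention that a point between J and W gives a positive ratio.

Choose coordinates P = (0, 0), T = (1, 0), J = (0, 1), A = (4, 2).
1. N is the midpoint of JA ⇒ N = (2, 3/2)
2. W lies on line PJ with PW:WJ = 5:1 ⇒ W = (0, 5/6)
3. K is the intersection of line JW and line TN ⇒ K = (0, -3/2)
K = J + t·(W−J) with t = 15, so JK:KW = t:(1−t) = 15:-14

JK:KW = -15/14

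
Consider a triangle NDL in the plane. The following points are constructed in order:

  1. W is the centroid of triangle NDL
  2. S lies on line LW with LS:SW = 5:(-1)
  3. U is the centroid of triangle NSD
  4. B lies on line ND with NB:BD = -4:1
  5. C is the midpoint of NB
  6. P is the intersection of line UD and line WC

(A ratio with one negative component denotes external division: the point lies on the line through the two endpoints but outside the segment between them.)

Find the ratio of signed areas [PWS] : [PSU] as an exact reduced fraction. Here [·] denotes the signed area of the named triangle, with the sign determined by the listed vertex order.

Work in coordinates with N = (0, 0), D = (1, 0), L = (0, 1).
1. W is the centroid of triangle NDL ⇒ W = (1/3, 1/3)
2. S lies on line LW with LS:SW = 5:(-1) ⇒ S = (5/12, 1/6)
3. U is the centroid of triangle NSD ⇒ U = (17/36, 1/18)
4. B lies on line ND with NB:BD = -4:1 ⇒ B = (4/3, 0)
5. C is the midpoint of NB ⇒ C = (2/3, 0)
6. P is the intersection of line UD and line WC ⇒ P = (32/51, 2/51)
2·[PWS] = 5/204, 2·[PSU] = 5/306
[PWS]:[PSU] = 5/204:5/306 = 3/2

[PWS]:[PSU] = 3/2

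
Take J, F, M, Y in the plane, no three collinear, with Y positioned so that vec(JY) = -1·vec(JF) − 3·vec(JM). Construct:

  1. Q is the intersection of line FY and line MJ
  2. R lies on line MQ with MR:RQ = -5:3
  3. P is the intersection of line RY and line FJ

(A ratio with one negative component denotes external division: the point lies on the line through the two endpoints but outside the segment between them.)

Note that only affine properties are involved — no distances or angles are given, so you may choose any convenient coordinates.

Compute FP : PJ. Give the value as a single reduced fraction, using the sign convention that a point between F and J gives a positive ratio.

Work in coordinates with J = (0, 0), F = (1, 0), M = (0, 1), Y = (-1, -3).
1. Q is the intersection of line FY and line MJ ⇒ Q = (0, -3/2)
2. R lies on line MQ with MR:RQ = -5:3 ⇒ R = (0, -21/4)
3. P is the intersection of line RY and line FJ ⇒ P = (-7/3, 0)
P = F + t·(J−F) with t = 10/3, so FP:PJ = t:(1−t) = 10/3:-7/3

FP:PJ = -10/7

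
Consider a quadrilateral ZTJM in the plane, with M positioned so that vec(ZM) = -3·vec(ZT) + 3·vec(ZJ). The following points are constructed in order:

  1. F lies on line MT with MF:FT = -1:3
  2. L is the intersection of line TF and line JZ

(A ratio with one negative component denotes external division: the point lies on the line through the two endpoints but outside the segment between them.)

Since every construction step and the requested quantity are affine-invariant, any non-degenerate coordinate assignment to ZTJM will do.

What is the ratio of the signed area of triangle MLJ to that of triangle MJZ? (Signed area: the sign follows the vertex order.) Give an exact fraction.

[MLJ]:[MJZ] = -1/4

Set Z = (0, 0), T = (1, 0), J = (0, 1), M = (-3, 3); any affine frame gives the same invariant.
1. F lies on line MT with MF:FT = -1:3 ⇒ F = (-5, 9/2)
2. L is the intersection of line TF and line JZ ⇒ L = (0, 3/4)
2·[MLJ] = 3/4, 2·[MJZ] = -3
[MLJ]:[MJZ] = 3/4:-3 = -1/4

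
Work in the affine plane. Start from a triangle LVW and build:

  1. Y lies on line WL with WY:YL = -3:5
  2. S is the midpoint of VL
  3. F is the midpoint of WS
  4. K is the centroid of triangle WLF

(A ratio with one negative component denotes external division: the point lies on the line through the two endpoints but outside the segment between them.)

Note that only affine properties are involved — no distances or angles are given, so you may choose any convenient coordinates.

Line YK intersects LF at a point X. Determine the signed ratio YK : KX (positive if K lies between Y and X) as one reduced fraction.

Set L = (0, 0), V = (1, 0), W = (0, 1); any affine frame gives the same invariant.
1. Y lies on line WL with WY:YL = -3:5 ⇒ Y = (0, 5/2)
2. S is the midpoint of VL ⇒ S = (1/2, 0)
3. F is the midpoint of WS ⇒ F = (1/4, 1/2)
4. K is the centroid of triangle WLF ⇒ K = (1/12, 1/2)
line YK meets LF at X = (5/52, 5/26)
K = Y + t·(X−Y) with t = 13/15, so YK:KX = 13/15:2/15

YK:KX = 13/2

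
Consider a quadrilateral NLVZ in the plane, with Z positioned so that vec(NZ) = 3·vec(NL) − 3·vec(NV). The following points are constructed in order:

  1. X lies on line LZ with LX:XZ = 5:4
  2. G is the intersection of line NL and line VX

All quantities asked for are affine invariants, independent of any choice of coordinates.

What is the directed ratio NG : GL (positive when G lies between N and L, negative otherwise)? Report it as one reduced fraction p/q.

Set N = (0, 0), L = (1, 0), V = (0, 1), Z = (3, -3); any affine frame gives the same invariant.
1. X lies on line LZ with LX:XZ = 5:4 ⇒ X = (19/9, -5/3)
2. G is the intersection of line NL and line VX ⇒ G = (19/24, 0)
G = N + t·(L−N) with t = 19/24, so NG:GL = t:(1−t) = 19/24:5/24

NG:GL = 19/5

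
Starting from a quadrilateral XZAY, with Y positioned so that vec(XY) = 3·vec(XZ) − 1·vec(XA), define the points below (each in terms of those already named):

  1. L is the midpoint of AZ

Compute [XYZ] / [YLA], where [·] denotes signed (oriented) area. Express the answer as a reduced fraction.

Choose coordinates X = (0, 0), Z = (1, 0), A = (0, 1), Y = (3, -1).
1. L is the midpoint of AZ ⇒ L = (1/2, 1/2)
2·[XYZ] = 1, 2·[YLA] = -1/2
[XYZ]:[YLA] = 1:-1/2 = -2

[XYZ]:[YLA] = -2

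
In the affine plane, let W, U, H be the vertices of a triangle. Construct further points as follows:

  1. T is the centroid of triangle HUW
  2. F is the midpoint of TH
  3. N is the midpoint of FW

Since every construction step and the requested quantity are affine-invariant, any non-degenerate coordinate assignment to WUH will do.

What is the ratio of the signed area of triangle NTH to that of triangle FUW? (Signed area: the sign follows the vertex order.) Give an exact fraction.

Assign W = (0, 0), U = (1, 0), H = (0, 1) — the answer is frame-independent, so this choice is without loss of generality.
1. T is the centroid of triangle HUW ⇒ T = (1/3, 1/3)
2. F is the midpoint of TH ⇒ F = (1/6, 2/3)
3. N is the midpoint of FW ⇒ N = (1/12, 1/3)
2·[NTH] = 1/6, 2·[FUW] = -2/3
[NTH]:[FUW] = 1/6:-2/3 = -1/4

[NTH]:[FUW] = -1/4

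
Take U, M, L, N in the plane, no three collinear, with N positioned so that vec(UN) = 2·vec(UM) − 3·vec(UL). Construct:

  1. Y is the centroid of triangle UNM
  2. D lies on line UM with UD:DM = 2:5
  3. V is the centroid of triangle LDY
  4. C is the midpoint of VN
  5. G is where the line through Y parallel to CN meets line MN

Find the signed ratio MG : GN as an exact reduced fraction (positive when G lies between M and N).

Work in coordinates with U = (0, 0), M = (1, 0), L = (0, 1), N = (2, -3).
1. Y is the centroid of triangle UNM ⇒ Y = (1, -1)
2. D lies on line UM with UD:DM = 2:5 ⇒ D = (2/7, 0)
3. V is the centroid of triangle LDY ⇒ V = (3/7, 0)
4. C is the midpoint of VN ⇒ C = (17/14, -3/2)
5. G is where the line through Y parallel to CN meets line MN ⇒ G = (23/12, -11/4)
G = M + t·(N−M) with t = 11/12, so MG:GN = t:(1−t) = 11/12:1/12

MG:GN = 11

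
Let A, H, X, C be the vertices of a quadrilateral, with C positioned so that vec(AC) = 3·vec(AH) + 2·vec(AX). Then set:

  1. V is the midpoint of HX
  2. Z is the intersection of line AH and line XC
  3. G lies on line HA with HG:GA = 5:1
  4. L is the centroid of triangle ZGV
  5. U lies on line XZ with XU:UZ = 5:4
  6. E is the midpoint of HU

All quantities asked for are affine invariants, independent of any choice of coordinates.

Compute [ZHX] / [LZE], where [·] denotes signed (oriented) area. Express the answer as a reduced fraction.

Choose coordinates A = (0, 0), H = (1, 0), X = (0, 1), C = (3, 2).
1. V is the midpoint of HX ⇒ V = (1/2, 1/2)
2. Z is the intersection of line AH and line XC ⇒ Z = (-3, 0)
3. G lies on line HA with HG:GA = 5:1 ⇒ G = (1/6, 0)
4. L is the centroid of triangle ZGV ⇒ L = (-7/9, 1/6)
5. U lies on line XZ with XU:UZ = 5:4 ⇒ U = (-5/3, 4/9)
6. E is the midpoint of HU ⇒ E = (-1/3, 2/9)
2·[ZHX] = 4, 2·[LZE] = -4/81
[ZHX]:[LZE] = 4:-4/81 = -81

[ZHX]:[LZE] = -81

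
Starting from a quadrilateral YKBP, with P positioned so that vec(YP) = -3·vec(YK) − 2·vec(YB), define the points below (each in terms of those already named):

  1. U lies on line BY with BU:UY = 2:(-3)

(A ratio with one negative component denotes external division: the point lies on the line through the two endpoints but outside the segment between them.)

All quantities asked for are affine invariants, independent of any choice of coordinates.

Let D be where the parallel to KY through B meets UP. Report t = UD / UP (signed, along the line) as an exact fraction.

Set Y = (0, 0), K = (1, 0), B = (0, 1), P = (-3, -2); any affine frame gives the same invariant.
1. U lies on line BY with BU:UY = 2:(-3) ⇒ U = (0, 3)
through B parallel to KY: direction (-1, 0); meets UP at D = (-6/5, 1)
D = U + t·(P−U) with t = 2/5

t = 2/5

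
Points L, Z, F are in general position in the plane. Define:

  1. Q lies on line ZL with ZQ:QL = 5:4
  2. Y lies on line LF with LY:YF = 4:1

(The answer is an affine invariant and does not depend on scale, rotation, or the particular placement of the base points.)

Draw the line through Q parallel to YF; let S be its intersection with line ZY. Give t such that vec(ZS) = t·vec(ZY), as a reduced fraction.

t = 5/9

Choose coordinates L = (0, 0), Z = (1, 0), F = (0, 1).
1. Q lies on line ZL with ZQ:QL = 5:4 ⇒ Q = (4/9, 0)
2. Y lies on line LF with LY:YF = 4:1 ⇒ Y = (0, 4/5)
through Q parallel to YF: direction (0, 1/5); meets ZY at S = (4/9, 4/9)
S = Z + t·(Y−Z) with t = 5/9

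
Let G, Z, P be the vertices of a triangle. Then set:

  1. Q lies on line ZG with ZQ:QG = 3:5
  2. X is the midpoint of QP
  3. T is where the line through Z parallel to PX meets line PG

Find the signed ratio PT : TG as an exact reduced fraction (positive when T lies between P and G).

PT:TG = -3/8

Choose coordinates G = (0, 0), Z = (1, 0), P = (0, 1).
1. Q lies on line ZG with ZQ:QG = 3:5 ⇒ Q = (5/8, 0)
2. X is the midpoint of QP ⇒ X = (5/16, 1/2)
3. T is where the line through Z parallel to PX meets line PG ⇒ T = (0, 8/5)
T = P + t·(G−P) with t = -3/5, so PT:TG = t:(1−t) = -3/5:8/5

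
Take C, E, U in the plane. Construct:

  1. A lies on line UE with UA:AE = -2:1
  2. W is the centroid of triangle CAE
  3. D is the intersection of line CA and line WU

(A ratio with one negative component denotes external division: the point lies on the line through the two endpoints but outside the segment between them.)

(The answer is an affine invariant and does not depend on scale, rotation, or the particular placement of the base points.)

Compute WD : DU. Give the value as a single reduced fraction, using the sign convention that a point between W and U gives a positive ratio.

WD:DU = -1/6

Assign C = (0, 0), E = (1, 0), U = (0, 1) — the answer is frame-independent, so this choice is without loss of generality.
1. A lies on line UE with UA:AE = -2:1 ⇒ A = (2, -1)
2. W is the centroid of triangle CAE ⇒ W = (1, -1/3)
3. D is the intersection of line CA and line WU ⇒ D = (6/5, -3/5)
D = W + t·(U−W) with t = -1/5, so WD:DU = t:(1−t) = -1/5:6/5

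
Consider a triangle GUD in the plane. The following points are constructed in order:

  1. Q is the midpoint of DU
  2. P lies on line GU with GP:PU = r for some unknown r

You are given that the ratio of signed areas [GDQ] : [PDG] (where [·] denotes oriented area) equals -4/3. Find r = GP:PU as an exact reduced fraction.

Work in coordinates with G = (0, 0), U = (1, 0), D = (0, 1).
1. Q is the midpoint of DU ⇒ Q = (1/2, 1/2)
2. With GP:PU = r, write λ = r/(r+1) so P = G + λ·(U−G); P is affine-linear in λ
Every point depending on P is an affine combination of P and λ-independent points, so each such coordinate is linear in λ; the λ² term in each signed area is a multiple of (U−G)×(U−G) = 0, so 2·[GDQ] and 2·[PDG] are each linear in λ. Evaluating at λ=0 and λ=1:
  2·[GDQ] = -1/2,   2·[PDG] = λ
So [GDQ]:[PDG] = (-1/2) / (λ). Setting this equal to -4/3:
  -1/2 = -4/3·(λ)  ⇒  λ = 3/8
Then r = λ/(1−λ) = (3/8)/(5/8) = 3/5. Check: with r = 3/5, P = (3/8, 0) and [GDQ]:[PDG] = -4/3 as required.

r = 3/5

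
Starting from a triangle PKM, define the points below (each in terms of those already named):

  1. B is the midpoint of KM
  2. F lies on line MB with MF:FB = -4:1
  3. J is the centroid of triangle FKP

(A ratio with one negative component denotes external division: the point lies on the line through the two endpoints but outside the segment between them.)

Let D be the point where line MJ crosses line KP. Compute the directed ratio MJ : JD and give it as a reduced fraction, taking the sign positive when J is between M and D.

Choose coordinates P = (0, 0), K = (1, 0), M = (0, 1).
1. B is the midpoint of KM ⇒ B = (1/2, 1/2)
2. F lies on line MB with MF:FB = -4:1 ⇒ F = (2/3, 1/3)
3. J is the centroid of triangle FKP ⇒ J = (5/9, 1/9)
line MJ meets KP at D = (5/8, 0)
J = M + t·(D−M) with t = 8/9, so MJ:JD = 8/9:1/9

MJ:JD = 8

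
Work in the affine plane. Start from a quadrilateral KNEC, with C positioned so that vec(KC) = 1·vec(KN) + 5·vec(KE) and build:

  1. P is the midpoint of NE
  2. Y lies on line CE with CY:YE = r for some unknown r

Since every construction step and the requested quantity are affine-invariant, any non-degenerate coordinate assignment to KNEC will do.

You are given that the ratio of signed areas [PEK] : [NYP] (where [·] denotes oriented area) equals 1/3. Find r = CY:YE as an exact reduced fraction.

r = 2/3

Assign K = (0, 0), N = (1, 0), E = (0, 1), C = (1, 5) — the answer is frame-independent, so this choice is without loss of generality.
1. P is the midpoint of NE ⇒ P = (1/2, 1/2)
2. With CY:YE = r, write λ = r/(r+1) so Y = C + λ·(E−C); Y is affine-linear in λ
Every point depending on Y is an affine combination of Y and λ-independent points, so each such coordinate is linear in λ; the λ² term in each signed area is a multiple of (E−C)×(E−C) = 0, so 2·[PEK] and 2·[NYP] are each linear in λ. Evaluating at λ=0 and λ=1:
  2·[PEK] = 1/2,   2·[NYP] = -5/2·λ + 5/2
So [PEK]:[NYP] = (1/2) / (-5/2·λ + 5/2). Setting this equal to 1/3:
  1/2 = 1/3·(-5/2·λ + 5/2)  ⇒  λ = 2/5
Then r = λ/(1−λ) = (2/5)/(3/5) = 2/3. Check: with r = 2/3, Y = (3/5, 17/5) and [PEK]:[NYP] = 1/3 as required.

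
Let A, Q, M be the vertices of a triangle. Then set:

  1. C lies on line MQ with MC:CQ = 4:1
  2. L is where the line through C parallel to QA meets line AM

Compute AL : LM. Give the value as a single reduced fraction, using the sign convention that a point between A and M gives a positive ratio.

Choose coordinates A = (0, 0), Q = (1, 0), M = (0, 1).
1. C lies on line MQ with MC:CQ = 4:1 ⇒ C = (4/5, 1/5)
2. L is where the line through C parallel to QA meets line AM ⇒ L = (0, 1/5)
L = A + t·(M−A) with t = 1/5, so AL:LM = t:(1−t) = 1/5:4/5

AL:LM = 1/4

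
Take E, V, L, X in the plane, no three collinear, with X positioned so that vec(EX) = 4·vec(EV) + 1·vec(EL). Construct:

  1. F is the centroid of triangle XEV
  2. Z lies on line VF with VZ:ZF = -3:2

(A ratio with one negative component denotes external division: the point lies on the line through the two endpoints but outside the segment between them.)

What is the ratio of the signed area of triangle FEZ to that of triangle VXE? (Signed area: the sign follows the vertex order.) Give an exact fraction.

[FEZ]:[VXE] = -2/3

Choose coordinates E = (0, 0), V = (1, 0), L = (0, 1), X = (4, 1).
1. F is the centroid of triangle XEV ⇒ F = (5/3, 1/3)
2. Z lies on line VF with VZ:ZF = -3:2 ⇒ Z = (3, 1)
2·[FEZ] = -2/3, 2·[VXE] = 1
[FEZ]:[VXE] = -2/3:1 = -2/3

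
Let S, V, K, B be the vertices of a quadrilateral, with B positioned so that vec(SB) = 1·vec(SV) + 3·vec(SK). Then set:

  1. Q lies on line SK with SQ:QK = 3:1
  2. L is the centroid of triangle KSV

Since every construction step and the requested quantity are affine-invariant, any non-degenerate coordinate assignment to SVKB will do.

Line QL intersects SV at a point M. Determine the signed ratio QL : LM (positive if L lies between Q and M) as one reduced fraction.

QL:LM = 5/4

Choose coordinates S = (0, 0), V = (1, 0), K = (0, 1), B = (1, 3).
1. Q lies on line SK with SQ:QK = 3:1 ⇒ Q = (0, 3/4)
2. L is the centroid of triangle KSV ⇒ L = (1/3, 1/3)
line QL meets SV at M = (3/5, 0)
L = Q + t·(M−Q) with t = 5/9, so QL:LM = 5/9:4/9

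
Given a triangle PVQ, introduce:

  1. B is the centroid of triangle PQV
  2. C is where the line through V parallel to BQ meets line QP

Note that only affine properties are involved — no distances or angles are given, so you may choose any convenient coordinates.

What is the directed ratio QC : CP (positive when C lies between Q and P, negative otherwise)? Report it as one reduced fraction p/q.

Assign P = (0, 0), V = (1, 0), Q = (0, 1) — the answer is frame-independent, so this choice is without loss of generality.
1. B is the centroid of triangle PQV ⇒ B = (1/3, 1/3)
2. C is where the line through V parallel to BQ meets line QP ⇒ C = (0, 2)
C = Q + t·(P−Q) with t = -1, so QC:CP = t:(1−t) = -1:2

QC:CP = -1/2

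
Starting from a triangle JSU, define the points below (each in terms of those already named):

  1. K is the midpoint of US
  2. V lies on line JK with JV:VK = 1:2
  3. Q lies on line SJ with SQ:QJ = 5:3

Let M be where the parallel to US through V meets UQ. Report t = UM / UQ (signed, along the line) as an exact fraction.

t = 16/15

Set J = (0, 0), S = (1, 0), U = (0, 1); any affine frame gives the same invariant.
1. K is the midpoint of US ⇒ K = (1/2, 1/2)
2. V lies on line JK with JV:VK = 1:2 ⇒ V = (1/6, 1/6)
3. Q lies on line SJ with SQ:QJ = 5:3 ⇒ Q = (3/8, 0)
through V parallel to US: direction (1, -1); meets UQ at M = (2/5, -1/15)
M = U + t·(Q−U) with t = 16/15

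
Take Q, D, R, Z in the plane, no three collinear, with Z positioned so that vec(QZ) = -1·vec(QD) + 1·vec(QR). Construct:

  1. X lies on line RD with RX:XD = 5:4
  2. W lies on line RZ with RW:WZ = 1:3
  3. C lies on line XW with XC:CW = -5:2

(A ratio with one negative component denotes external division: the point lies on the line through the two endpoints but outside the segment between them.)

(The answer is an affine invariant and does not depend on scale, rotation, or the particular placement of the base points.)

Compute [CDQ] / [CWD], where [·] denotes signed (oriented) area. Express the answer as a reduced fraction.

Choose coordinates Q = (0, 0), D = (1, 0), R = (0, 1), Z = (-1, 1).
1. X lies on line RD with RX:XD = 5:4 ⇒ X = (5/9, 4/9)
2. W lies on line RZ with RW:WZ = 1:3 ⇒ W = (-1/4, 1)
3. C lies on line XW with XC:CW = -5:2 ⇒ C = (-85/108, 37/27)
2·[CDQ] = -37/27, 2·[CWD] = -2/27
[CDQ]:[CWD] = -37/27:-2/27 = 37/2

[CDQ]:[CWD] = 37/2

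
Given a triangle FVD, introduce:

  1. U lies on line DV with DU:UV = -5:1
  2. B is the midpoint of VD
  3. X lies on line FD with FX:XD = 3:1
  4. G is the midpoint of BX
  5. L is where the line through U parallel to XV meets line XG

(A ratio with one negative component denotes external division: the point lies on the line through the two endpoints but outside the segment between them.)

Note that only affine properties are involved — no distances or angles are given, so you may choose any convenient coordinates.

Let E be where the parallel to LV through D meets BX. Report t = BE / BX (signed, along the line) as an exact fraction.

Work in coordinates with F = (0, 0), V = (1, 0), D = (0, 1).
1. U lies on line DV with DU:UV = -5:1 ⇒ U = (5/4, -1/4)
2. B is the midpoint of VD ⇒ B = (1/2, 1/2)
3. X lies on line FD with FX:XD = 3:1 ⇒ X = (0, 3/4)
4. G is the midpoint of BX ⇒ G = (1/4, 5/8)
5. L is where the line through U parallel to XV meets line XG ⇒ L = (-1/4, 7/8)
through D parallel to LV: direction (5/4, -7/8); meets BX at E = (5/4, 1/8)
E = B + t·(X−B) with t = -3/2

t = -3/2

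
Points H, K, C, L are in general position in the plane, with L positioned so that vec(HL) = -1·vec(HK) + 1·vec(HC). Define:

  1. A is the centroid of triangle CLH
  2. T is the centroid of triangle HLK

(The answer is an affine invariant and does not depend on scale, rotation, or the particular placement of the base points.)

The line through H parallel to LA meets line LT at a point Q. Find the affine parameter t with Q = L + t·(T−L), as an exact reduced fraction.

Assign H = (0, 0), K = (1, 0), C = (0, 1), L = (-1, 1) — the answer is frame-independent, so this choice is without loss of generality.
1. A is the centroid of triangle CLH ⇒ A = (-1/3, 2/3)
2. T is the centroid of triangle HLK ⇒ T = (0, 1/3)
through H parallel to LA: direction (2/3, -1/3); meets LT at Q = (2, -1)
Q = L + t·(T−L) with t = 3

t = 3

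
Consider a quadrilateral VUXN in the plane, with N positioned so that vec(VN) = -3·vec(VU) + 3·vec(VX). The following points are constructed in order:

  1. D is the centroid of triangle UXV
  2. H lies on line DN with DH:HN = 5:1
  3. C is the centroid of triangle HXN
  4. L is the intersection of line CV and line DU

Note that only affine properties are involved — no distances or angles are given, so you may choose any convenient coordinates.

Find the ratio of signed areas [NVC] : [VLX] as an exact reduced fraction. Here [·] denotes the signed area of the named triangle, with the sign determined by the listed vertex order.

[NVC]:[VLX] = -230/147

Assign V = (0, 0), U = (1, 0), X = (0, 1), N = (-3, 3) — the answer is frame-independent, so this choice is without loss of generality.
1. D is the centroid of triangle UXV ⇒ D = (1/3, 1/3)
2. H lies on line DN with DH:HN = 5:1 ⇒ H = (-22/9, 23/9)
3. C is the centroid of triangle HXN ⇒ C = (-49/27, 59/27)
4. L is the intersection of line CV and line DU ⇒ L = (-49/69, 59/69)
2·[NVC] = 10/9, 2·[VLX] = -49/69
[NVC]:[VLX] = 10/9:-49/69 = -230/147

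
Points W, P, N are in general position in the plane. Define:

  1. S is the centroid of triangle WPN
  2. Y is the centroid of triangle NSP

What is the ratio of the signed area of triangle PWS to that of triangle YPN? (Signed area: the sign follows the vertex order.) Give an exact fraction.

[PWS]:[YPN] = -3

Choose coordinates W = (0, 0), P = (1, 0), N = (0, 1).
1. S is the centroid of triangle WPN ⇒ S = (1/3, 1/3)
2. Y is the centroid of triangle NSP ⇒ Y = (4/9, 4/9)
2·[PWS] = -1/3, 2·[YPN] = 1/9
[PWS]:[YPN] = -1/3:1/9 = -3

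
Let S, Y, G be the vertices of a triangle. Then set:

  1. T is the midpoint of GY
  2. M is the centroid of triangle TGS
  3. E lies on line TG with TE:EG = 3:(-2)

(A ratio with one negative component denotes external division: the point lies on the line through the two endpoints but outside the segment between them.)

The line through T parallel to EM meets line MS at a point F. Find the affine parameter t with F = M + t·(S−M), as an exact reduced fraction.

Set S = (0, 0), Y = (1, 0), G = (0, 1); any affine frame gives the same invariant.
1. T is the midpoint of GY ⇒ T = (1/2, 1/2)
2. M is the centroid of triangle TGS ⇒ M = (1/6, 1/2)
3. E lies on line TG with TE:EG = 3:(-2) ⇒ E = (-1, 2)
through T parallel to EM: direction (7/6, -3/2); meets MS at F = (4/15, 4/5)
F = M + t·(S−M) with t = -3/5

t = -3/5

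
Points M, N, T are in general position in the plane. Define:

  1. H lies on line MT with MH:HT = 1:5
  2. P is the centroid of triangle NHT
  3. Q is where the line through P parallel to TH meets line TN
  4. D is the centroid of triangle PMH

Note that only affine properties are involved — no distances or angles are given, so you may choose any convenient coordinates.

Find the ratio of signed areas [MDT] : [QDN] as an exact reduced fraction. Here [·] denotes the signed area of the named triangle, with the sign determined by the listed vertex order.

Work in coordinates with M = (0, 0), N = (1, 0), T = (0, 1).
1. H lies on line MT with MH:HT = 1:5 ⇒ H = (0, 1/6)
2. P is the centroid of triangle NHT ⇒ P = (1/3, 7/18)
3. Q is where the line through P parallel to TH meets line TN ⇒ Q = (1/3, 2/3)
4. D is the centroid of triangle PMH ⇒ D = (1/9, 5/27)
2·[MDT] = 1/9, 2·[QDN] = 38/81
[MDT]:[QDN] = 1/9:38/81 = 9/38

[MDT]:[QDN] = 9/38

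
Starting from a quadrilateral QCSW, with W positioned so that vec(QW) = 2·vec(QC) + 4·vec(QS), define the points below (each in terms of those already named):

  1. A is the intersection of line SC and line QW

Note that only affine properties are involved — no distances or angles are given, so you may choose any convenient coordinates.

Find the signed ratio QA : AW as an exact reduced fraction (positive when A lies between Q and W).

QA:AW = 1/5

Set Q = (0, 0), C = (1, 0), S = (0, 1), W = (2, 4); any affine frame gives the same invariant.
1. A is the intersection of line SC and line QW ⇒ A = (1/3, 2/3)
A = Q + t·(W−Q) with t = 1/6, so QA:AW = t:(1−t) = 1/6:5/6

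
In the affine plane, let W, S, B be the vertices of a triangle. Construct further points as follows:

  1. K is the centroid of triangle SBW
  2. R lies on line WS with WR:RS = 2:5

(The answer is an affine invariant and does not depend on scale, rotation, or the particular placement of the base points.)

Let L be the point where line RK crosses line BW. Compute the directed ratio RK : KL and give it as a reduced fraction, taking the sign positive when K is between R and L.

RK:KL = -1/7

Work in coordinates with W = (0, 0), S = (1, 0), B = (0, 1).
1. K is the centroid of triangle SBW ⇒ K = (1/3, 1/3)
2. R lies on line WS with WR:RS = 2:5 ⇒ R = (2/7, 0)
line RK meets BW at L = (0, -2)
K = R + t·(L−R) with t = -1/6, so RK:KL = -1/6:7/6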